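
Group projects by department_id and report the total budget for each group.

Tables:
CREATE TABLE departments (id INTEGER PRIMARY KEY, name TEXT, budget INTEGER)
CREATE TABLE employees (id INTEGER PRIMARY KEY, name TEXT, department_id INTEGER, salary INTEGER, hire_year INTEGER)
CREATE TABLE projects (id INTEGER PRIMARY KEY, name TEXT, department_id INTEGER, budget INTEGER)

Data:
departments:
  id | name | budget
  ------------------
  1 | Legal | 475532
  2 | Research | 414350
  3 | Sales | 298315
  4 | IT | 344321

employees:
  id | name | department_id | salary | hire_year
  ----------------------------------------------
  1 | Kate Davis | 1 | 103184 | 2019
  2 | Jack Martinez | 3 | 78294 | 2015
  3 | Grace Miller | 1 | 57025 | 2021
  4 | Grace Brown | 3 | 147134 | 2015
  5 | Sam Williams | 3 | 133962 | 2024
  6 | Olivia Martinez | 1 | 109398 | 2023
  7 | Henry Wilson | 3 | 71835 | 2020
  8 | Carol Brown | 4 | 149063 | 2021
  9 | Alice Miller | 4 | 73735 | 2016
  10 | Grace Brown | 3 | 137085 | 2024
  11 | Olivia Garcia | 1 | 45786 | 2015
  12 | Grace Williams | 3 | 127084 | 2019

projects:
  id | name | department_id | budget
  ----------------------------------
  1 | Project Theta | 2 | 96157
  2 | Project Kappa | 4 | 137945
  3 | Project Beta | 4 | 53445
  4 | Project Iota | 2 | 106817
SELECT department_id, SUM(budget) AS sum_budget FROM projects GROUP BY department_id

Execution result:
department_id | sum_budget
2 | 202974
4 | 191390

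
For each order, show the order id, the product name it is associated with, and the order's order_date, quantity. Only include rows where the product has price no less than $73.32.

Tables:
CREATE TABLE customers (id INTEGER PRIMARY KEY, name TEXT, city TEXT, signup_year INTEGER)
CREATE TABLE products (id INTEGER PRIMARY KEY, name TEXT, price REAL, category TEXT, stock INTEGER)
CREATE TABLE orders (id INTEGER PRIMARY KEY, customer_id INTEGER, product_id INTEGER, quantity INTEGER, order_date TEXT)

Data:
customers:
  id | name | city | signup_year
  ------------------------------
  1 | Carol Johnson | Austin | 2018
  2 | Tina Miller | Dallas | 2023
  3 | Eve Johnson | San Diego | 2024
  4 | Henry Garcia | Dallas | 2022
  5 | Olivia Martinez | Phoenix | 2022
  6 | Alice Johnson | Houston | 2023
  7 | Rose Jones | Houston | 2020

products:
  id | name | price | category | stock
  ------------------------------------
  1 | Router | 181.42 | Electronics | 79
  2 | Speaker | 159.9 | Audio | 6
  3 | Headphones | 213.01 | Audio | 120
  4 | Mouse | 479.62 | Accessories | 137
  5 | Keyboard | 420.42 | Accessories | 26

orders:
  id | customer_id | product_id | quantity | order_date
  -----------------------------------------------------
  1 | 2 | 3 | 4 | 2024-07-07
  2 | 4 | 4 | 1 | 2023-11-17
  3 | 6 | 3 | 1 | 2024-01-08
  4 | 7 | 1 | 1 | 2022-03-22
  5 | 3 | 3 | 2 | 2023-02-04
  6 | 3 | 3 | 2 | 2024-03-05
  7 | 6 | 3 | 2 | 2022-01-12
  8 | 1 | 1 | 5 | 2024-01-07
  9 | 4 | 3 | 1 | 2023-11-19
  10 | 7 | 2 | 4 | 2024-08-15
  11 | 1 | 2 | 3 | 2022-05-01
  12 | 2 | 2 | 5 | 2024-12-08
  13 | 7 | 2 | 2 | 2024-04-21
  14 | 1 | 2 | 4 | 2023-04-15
SELECT c.id, p.name AS product, c.order_date, c.quantity FROM orders c JOIN products p ON c.product_id = p.id WHERE p.price >= 73.32

Execution result:
id | product | order_date | quantity
1 | Headphones | 2024-07-07 | 4
2 | Mouse | 2023-11-17 | 1
3 | Headphones | 2024-01-08 | 1
4 | Router | 2022-03-22 | 1
5 | Headphones | 2023-02-04 | 2
6 | Headphones | 2024-03-05 | 2
7 | Headphones | 2022-01-12 | 2
8 | Router | 2024-01-07 | 5
9 | Headphones | 2023-11-19 | 1
10 | Speaker | 2024-08-15 | 4
11 | Speaker | 2022-05-01 | 3
12 | Speaker | 2024-12-08 | 5
13 | Speaker | 2024-04-21 | 2
14 | Speaker | 2023-04-15 | 4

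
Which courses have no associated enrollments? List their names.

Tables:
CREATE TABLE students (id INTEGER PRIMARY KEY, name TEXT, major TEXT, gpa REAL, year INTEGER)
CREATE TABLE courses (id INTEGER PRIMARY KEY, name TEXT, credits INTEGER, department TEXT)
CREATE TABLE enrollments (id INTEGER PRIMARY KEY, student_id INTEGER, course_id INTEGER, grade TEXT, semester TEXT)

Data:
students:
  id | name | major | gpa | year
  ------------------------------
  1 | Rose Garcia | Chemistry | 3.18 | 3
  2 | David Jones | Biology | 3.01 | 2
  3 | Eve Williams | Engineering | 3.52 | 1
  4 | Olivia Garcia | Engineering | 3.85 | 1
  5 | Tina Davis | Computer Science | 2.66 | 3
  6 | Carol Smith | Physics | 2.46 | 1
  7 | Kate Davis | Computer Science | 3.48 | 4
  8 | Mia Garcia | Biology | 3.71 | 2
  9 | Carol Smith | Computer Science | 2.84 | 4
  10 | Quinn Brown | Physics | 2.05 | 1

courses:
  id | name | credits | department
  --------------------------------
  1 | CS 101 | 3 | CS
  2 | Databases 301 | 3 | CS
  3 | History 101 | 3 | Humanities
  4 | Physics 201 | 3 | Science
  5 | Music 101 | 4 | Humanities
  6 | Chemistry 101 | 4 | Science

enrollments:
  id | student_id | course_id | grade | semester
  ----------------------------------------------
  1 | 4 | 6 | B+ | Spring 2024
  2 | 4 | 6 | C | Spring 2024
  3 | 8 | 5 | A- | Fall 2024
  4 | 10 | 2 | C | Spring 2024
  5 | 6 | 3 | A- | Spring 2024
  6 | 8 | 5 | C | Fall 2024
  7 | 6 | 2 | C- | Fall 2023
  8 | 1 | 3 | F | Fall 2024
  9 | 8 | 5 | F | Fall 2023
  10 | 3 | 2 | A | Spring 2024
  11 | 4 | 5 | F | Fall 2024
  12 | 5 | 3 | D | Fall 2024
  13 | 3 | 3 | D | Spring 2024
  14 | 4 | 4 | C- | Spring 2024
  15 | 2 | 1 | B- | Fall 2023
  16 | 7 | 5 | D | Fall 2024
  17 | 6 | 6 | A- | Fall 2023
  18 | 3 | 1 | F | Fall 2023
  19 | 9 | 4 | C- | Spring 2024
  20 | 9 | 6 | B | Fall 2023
SELECT p.name FROM courses p LEFT JOIN enrollments c ON c.course_id = p.id WHERE c.id IS NULL

Execution result:
(no rows)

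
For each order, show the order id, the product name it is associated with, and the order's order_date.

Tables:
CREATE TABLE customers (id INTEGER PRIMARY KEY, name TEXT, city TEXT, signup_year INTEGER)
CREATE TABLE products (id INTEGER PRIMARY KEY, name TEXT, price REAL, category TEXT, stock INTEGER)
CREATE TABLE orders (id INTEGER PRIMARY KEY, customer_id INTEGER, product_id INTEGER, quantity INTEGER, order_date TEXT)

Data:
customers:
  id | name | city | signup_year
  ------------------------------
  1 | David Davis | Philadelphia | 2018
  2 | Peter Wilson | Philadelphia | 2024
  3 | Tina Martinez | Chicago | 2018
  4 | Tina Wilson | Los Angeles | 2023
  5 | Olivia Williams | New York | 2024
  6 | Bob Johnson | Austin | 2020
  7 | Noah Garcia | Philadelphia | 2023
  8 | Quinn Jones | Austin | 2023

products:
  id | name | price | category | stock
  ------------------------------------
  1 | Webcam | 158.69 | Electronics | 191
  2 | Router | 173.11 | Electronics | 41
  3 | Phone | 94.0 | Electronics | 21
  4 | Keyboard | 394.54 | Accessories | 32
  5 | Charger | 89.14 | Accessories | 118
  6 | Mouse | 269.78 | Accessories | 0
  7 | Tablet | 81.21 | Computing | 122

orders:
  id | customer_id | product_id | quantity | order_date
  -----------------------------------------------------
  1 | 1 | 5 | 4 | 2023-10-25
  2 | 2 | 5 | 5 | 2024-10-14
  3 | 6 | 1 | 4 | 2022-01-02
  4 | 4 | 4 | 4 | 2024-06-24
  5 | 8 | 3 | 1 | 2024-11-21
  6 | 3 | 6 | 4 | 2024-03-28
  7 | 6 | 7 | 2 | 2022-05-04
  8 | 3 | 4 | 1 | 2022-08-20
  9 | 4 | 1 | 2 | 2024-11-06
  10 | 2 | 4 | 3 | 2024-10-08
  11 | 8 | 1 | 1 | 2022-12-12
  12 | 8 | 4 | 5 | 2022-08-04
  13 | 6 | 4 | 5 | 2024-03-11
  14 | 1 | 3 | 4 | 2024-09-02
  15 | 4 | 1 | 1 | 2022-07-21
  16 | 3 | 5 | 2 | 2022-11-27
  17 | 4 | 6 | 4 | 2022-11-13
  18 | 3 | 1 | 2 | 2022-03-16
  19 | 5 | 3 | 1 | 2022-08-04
SELECT c.id, p.name AS product, c.order_date FROM orders c JOIN products p ON c.product_id = p.id

Execution result:
id | product | order_date
1 | Charger | 2023-10-25
2 | Charger | 2024-10-14
3 | Webcam | 2022-01-02
4 | Keyboard | 2024-06-24
5 | Phone | 2024-11-21
6 | Mouse | 2024-03-28
7 | Tablet | 2022-05-04
8 | Keyboard | 2022-08-20
9 | Webcam | 2024-11-06
10 | Keyboard | 2024-10-08
11 | Webcam | 2022-12-12
12 | Keyboard | 2022-08-04
13 | Keyboard | 2024-03-11
14 | Phone | 2024-09-02
15 | Webcam | 2022-07-21
16 | Charger | 2022-11-27
17 | Mouse | 2022-11-13
18 | Webcam | 2022-03-16
19 | Phone | 2022-08-04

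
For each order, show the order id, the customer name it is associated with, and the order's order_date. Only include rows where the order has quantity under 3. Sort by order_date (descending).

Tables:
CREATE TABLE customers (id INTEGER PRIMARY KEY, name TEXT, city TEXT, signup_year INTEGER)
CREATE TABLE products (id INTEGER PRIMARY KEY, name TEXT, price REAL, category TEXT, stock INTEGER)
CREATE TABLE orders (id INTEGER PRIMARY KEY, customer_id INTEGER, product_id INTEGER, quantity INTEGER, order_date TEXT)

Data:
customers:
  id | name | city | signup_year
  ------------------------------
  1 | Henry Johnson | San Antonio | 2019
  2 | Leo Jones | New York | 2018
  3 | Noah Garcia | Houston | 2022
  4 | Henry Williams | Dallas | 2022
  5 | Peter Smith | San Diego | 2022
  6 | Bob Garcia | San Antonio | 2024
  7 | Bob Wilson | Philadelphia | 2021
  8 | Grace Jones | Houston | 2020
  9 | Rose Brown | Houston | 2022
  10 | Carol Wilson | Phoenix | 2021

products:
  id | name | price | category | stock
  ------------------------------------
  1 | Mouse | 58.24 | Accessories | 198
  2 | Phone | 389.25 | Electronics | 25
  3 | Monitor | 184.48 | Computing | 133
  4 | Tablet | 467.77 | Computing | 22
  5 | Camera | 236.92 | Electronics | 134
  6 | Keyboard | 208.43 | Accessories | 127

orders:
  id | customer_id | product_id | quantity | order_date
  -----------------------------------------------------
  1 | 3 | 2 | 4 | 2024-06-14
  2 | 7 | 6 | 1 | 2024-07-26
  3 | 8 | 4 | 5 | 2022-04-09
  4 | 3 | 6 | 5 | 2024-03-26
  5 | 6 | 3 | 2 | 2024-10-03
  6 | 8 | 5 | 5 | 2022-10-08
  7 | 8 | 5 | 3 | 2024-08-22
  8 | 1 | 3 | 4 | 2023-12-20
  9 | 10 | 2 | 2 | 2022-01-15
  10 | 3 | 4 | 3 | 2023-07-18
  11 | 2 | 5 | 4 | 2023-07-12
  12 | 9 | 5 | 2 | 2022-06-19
SELECT c.id, p.name AS customer, c.order_date FROM orders c JOIN customers p ON c.customer_id = p.id WHERE c.quantity < 3 ORDER BY c.order_date DESC

Execution result:
id | customer | order_date
5 | Bob Garcia | 2024-10-03
2 | Bob Wilson | 2024-07-26
12 | Rose Brown | 2022-06-19
9 | Carol Wilson | 2022-01-15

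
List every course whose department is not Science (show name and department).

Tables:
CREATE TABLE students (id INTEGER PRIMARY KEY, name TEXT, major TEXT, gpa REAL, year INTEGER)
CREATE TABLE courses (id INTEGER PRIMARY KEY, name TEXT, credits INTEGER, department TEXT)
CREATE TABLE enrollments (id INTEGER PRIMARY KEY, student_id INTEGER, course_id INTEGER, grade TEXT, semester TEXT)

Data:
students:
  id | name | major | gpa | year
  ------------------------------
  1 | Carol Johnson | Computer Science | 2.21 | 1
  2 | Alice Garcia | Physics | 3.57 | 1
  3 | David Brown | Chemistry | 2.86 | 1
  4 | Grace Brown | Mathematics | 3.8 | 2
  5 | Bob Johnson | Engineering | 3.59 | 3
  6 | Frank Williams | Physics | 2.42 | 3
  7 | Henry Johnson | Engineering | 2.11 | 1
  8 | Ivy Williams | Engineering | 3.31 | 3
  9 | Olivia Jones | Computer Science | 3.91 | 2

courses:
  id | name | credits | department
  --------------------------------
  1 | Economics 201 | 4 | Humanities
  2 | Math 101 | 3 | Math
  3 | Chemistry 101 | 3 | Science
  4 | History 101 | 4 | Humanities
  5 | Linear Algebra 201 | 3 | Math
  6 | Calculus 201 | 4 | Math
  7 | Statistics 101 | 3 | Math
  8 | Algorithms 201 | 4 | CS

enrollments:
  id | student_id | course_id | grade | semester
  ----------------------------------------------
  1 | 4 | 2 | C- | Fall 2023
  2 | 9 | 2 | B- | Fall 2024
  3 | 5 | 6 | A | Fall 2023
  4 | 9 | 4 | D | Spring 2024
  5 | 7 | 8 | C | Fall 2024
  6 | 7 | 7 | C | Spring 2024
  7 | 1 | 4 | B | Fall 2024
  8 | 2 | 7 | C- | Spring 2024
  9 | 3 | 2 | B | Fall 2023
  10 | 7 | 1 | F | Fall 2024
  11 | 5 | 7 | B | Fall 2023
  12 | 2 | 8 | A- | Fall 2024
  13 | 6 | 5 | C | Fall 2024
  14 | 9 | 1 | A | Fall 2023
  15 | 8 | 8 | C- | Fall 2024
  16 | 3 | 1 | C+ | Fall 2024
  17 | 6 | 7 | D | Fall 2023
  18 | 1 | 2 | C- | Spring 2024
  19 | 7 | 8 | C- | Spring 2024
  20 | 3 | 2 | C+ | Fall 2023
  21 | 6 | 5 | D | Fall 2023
SELECT name, department FROM courses WHERE department <> 'Science'

Execution result:
name | department
Economics 201 | Humanities
Math 101 | Math
History 101 | Humanities
Linear Algebra 201 | Math
Calculus 201 | Math
Statistics 101 | Math
Algorithms 201 | CS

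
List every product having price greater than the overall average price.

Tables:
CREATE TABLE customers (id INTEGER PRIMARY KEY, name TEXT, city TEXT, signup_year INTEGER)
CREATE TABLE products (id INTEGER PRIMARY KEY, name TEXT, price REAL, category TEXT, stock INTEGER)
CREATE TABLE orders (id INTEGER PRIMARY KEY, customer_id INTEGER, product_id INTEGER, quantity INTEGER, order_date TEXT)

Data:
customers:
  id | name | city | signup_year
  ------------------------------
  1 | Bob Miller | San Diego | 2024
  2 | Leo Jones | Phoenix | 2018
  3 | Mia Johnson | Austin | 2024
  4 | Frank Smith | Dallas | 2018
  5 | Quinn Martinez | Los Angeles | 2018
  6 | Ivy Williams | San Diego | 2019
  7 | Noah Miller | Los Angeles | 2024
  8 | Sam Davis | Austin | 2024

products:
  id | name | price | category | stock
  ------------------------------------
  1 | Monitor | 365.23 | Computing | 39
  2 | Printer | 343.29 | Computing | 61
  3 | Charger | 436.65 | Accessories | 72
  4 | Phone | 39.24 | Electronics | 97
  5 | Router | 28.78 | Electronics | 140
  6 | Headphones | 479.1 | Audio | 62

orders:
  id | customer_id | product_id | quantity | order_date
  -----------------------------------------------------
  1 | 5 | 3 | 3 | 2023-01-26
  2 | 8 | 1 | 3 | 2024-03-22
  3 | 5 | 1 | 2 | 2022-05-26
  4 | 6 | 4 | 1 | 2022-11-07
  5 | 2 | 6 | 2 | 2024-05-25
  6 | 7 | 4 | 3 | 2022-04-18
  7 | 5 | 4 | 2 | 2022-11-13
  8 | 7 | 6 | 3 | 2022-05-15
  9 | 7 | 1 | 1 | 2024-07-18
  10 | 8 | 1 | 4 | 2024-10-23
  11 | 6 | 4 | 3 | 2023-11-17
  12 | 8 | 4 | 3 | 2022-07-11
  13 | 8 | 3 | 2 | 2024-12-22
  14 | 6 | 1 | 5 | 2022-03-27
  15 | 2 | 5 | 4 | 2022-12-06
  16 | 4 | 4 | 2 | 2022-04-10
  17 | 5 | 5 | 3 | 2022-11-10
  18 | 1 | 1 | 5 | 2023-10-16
SELECT name, price FROM products WHERE price > (SELECT AVG(price) FROM products)

Execution result:
name | price
Monitor | 365.23
Printer | 343.29
Charger | 436.65
Headphones | 479.10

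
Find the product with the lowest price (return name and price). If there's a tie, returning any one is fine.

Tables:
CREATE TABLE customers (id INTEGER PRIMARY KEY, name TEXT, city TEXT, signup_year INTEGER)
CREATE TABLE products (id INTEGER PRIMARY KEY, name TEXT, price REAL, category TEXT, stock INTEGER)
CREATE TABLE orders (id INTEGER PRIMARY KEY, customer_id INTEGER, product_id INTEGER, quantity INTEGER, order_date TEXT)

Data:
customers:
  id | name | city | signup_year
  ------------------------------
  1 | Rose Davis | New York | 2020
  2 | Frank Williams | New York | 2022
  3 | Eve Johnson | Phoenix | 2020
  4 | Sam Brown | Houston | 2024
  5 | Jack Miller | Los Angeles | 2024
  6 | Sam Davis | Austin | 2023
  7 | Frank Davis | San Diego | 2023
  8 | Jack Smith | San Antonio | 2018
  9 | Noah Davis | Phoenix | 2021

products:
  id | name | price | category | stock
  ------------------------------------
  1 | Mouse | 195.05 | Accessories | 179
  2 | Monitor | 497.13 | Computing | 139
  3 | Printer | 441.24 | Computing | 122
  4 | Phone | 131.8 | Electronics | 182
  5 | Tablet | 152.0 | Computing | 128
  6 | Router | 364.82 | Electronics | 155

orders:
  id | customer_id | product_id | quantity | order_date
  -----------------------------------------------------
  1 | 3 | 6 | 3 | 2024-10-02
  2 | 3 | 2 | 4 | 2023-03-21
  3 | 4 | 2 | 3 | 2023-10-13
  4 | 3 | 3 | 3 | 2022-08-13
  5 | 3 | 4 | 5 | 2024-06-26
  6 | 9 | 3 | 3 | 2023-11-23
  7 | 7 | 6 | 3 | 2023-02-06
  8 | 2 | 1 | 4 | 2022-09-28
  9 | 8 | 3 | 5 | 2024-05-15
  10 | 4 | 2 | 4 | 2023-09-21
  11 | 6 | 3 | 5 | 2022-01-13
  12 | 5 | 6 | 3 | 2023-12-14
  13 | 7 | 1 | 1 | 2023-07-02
SELECT name, price FROM products ORDER BY price ASC LIMIT 1

Execution result:
name | price
Phone | 131.80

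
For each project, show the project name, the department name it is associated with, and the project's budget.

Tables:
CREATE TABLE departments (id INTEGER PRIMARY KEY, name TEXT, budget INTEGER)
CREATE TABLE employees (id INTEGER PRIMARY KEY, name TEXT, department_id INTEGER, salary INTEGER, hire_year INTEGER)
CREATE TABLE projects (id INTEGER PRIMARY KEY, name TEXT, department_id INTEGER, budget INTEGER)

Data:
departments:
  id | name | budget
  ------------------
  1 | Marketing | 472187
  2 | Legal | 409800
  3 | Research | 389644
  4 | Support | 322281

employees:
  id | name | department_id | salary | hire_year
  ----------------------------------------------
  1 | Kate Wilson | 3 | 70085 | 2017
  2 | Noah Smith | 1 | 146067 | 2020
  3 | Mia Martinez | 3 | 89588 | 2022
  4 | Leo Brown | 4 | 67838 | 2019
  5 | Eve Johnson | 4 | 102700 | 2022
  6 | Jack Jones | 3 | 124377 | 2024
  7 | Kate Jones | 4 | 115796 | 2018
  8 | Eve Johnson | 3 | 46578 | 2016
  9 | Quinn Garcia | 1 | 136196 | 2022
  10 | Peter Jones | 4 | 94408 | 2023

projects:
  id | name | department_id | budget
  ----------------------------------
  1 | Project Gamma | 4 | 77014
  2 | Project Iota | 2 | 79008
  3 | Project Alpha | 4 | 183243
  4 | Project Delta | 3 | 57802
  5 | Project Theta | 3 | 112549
SELECT c.name, p.name AS department, c.budget FROM projects c JOIN departments p ON c.department_id = p.id

Execution result:
name | department | budget
Project Gamma | Support | 77014
Project Iota | Legal | 79008
Project Alpha | Support | 183243
Project Delta | Research | 57802
Project Theta | Research | 112549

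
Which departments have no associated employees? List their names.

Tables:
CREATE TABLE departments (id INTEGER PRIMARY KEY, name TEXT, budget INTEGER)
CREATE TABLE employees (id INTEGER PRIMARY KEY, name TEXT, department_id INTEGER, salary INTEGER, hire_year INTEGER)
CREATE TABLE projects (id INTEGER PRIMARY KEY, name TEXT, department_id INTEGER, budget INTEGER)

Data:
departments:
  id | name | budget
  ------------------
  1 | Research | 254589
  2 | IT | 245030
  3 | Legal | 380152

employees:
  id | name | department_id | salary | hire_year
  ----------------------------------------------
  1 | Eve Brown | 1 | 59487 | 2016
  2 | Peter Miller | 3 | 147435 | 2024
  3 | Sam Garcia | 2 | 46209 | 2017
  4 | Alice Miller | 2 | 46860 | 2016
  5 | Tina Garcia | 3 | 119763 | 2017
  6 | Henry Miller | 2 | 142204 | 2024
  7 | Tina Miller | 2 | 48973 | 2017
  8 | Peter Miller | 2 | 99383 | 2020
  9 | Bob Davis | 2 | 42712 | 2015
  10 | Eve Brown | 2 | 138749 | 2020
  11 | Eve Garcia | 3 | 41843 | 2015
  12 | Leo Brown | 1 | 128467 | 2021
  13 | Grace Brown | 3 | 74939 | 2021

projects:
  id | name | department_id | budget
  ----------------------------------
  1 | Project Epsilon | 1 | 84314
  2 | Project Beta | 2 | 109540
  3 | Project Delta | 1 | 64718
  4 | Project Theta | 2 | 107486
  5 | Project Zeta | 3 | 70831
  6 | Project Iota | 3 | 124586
SELECT p.name FROM departments p LEFT JOIN employees c ON c.department_id = p.id WHERE c.id IS NULL

Execution result:
(no rows)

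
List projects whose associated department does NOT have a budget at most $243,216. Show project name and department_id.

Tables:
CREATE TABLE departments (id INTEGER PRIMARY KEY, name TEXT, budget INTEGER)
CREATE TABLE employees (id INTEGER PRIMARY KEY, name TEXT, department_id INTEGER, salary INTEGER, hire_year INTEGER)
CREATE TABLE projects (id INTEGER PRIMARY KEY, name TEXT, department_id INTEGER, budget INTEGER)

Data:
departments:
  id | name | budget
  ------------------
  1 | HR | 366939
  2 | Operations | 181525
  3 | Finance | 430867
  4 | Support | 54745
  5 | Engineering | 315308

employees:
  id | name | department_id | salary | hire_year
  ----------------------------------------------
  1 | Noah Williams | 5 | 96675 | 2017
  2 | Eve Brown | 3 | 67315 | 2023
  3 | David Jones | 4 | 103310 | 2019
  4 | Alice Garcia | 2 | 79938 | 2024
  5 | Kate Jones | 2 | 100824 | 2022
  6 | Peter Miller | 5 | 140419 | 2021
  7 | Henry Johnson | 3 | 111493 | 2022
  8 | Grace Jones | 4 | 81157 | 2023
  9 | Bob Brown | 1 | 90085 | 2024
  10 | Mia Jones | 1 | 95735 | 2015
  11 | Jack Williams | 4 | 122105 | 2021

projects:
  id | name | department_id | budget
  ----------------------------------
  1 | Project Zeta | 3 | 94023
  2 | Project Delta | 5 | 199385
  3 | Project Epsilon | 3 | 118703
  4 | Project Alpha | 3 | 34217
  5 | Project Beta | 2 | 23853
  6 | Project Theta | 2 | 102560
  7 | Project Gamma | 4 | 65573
SELECT name, department_id FROM projects WHERE department_id NOT IN (SELECT id FROM departments WHERE budget <= 243216)

Execution result:
name | department_id
Project Zeta | 3
Project Delta | 5
Project Epsilon | 3
Project Alpha | 3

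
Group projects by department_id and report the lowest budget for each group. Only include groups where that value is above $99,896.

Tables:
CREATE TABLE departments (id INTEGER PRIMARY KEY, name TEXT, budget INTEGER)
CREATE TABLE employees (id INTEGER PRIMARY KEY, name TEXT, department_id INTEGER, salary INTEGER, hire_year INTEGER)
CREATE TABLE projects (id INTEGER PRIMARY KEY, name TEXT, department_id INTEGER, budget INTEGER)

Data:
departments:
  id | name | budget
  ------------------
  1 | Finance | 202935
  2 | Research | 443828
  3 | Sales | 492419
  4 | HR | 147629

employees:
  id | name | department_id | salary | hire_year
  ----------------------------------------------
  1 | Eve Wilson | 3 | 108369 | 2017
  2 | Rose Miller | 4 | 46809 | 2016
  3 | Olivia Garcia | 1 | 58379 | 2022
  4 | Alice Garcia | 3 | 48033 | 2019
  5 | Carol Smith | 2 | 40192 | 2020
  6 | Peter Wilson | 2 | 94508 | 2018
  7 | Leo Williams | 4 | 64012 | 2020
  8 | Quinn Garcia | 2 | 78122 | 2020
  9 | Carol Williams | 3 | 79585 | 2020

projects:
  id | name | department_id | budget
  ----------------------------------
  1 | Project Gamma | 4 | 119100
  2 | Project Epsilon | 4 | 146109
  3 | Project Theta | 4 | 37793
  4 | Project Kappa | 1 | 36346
SELECT department_id, MIN(budget) AS min_budget FROM projects GROUP BY department_id HAVING MIN(budget) > 99896

Execution result:
(no rows)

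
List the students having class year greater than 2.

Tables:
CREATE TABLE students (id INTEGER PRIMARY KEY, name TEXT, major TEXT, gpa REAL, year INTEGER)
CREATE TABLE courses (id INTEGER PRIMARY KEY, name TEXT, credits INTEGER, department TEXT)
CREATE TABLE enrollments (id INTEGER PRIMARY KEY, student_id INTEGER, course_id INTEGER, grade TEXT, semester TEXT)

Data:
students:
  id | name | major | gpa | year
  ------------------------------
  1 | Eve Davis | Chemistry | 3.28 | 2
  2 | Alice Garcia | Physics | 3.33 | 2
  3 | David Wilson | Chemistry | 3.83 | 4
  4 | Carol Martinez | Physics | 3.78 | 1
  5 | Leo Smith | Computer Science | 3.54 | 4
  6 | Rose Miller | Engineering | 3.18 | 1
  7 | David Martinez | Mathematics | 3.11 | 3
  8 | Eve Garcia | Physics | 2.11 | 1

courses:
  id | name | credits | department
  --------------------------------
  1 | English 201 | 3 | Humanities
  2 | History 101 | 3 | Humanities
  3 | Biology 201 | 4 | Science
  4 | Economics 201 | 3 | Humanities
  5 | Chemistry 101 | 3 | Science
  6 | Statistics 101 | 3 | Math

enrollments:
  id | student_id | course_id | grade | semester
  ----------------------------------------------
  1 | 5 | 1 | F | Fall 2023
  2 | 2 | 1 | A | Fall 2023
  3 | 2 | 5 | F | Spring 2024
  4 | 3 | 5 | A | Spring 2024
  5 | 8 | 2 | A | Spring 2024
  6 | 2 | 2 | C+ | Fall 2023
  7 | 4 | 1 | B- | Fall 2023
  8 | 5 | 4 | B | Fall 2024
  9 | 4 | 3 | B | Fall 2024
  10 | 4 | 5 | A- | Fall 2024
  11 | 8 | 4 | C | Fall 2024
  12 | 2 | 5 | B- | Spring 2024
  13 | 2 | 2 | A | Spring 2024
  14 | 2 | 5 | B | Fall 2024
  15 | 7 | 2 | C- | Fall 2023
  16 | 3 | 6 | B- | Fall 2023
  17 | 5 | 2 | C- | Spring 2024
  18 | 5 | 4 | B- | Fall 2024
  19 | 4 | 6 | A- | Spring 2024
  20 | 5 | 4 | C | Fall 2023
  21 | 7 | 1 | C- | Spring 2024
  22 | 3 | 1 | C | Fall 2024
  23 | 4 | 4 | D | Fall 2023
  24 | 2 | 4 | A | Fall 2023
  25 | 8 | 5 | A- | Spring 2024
SELECT name, year FROM students WHERE year > 2

Execution result:
name | year
David Wilson | 4
Leo Smith | 4
David Martinez | 3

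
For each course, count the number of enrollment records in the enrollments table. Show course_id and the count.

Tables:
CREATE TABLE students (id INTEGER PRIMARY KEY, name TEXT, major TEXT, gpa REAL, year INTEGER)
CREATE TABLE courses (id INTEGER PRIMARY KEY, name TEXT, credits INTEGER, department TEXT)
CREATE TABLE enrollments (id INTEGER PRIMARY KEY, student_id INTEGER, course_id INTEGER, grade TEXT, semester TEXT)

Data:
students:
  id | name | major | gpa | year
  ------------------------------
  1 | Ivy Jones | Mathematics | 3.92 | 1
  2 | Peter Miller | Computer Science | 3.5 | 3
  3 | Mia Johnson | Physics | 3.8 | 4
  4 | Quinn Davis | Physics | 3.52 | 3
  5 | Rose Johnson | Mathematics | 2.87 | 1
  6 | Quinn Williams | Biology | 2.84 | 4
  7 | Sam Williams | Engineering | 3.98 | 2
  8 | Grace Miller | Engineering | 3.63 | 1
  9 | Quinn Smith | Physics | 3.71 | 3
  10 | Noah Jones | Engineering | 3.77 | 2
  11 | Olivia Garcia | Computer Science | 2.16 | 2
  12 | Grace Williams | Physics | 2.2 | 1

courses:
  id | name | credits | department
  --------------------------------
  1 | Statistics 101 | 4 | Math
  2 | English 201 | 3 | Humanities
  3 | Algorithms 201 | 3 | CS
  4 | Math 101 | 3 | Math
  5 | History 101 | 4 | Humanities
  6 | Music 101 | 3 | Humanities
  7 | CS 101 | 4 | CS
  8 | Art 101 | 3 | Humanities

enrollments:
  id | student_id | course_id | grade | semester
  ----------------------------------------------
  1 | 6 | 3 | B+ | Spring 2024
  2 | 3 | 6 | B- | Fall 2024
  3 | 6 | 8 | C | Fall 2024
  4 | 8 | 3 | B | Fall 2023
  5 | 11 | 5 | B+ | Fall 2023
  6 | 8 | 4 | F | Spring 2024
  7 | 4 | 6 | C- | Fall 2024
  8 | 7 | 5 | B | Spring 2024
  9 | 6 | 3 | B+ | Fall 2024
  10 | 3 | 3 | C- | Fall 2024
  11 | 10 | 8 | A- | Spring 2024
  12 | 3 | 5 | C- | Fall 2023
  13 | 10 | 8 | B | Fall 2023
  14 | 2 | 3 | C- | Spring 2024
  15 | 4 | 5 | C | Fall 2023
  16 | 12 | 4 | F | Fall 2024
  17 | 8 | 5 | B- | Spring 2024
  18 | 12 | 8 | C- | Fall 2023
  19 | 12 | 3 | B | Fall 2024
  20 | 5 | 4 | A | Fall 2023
SELECT course_id, COUNT(*) AS enrollment_count FROM enrollments GROUP BY course_id

Execution result:
course_id | enrollment_count
3 | 6
4 | 3
5 | 5
6 | 2
8 | 4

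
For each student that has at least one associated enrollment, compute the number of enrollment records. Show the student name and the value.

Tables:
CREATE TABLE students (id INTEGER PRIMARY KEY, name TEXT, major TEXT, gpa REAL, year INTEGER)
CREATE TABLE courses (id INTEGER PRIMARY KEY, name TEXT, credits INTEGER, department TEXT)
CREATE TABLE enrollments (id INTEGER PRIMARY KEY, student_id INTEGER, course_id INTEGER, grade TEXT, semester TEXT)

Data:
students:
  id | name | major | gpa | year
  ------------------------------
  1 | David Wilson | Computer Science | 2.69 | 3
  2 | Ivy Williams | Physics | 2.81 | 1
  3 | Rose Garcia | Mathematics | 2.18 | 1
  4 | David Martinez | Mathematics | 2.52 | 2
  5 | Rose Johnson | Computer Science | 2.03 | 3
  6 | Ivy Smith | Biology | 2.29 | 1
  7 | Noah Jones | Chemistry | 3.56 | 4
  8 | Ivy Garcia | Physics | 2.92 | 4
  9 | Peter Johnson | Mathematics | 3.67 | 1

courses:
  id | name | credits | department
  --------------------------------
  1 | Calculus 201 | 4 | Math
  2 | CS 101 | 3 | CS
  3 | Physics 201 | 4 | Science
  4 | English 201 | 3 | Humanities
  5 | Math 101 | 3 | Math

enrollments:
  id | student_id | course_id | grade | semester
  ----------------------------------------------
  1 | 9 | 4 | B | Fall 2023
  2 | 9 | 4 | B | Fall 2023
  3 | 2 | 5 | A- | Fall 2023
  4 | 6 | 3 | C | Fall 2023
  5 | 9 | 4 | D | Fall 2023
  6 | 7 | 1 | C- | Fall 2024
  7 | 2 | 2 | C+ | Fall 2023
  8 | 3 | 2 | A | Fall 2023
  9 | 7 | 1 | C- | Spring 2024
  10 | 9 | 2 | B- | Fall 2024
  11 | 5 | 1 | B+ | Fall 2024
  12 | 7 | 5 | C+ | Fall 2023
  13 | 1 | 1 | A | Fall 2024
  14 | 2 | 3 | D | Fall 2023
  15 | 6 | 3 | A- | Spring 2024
SELECT p.name, COUNT(*) AS n FROM enrollments c JOIN students p ON c.student_id = p.id GROUP BY p.id, p.name

Execution result:
name | n
David Wilson | 1
Ivy Williams | 3
Rose Garcia | 1
Rose Johnson | 1
Ivy Smith | 2
Noah Jones | 3
Peter Johnson | 4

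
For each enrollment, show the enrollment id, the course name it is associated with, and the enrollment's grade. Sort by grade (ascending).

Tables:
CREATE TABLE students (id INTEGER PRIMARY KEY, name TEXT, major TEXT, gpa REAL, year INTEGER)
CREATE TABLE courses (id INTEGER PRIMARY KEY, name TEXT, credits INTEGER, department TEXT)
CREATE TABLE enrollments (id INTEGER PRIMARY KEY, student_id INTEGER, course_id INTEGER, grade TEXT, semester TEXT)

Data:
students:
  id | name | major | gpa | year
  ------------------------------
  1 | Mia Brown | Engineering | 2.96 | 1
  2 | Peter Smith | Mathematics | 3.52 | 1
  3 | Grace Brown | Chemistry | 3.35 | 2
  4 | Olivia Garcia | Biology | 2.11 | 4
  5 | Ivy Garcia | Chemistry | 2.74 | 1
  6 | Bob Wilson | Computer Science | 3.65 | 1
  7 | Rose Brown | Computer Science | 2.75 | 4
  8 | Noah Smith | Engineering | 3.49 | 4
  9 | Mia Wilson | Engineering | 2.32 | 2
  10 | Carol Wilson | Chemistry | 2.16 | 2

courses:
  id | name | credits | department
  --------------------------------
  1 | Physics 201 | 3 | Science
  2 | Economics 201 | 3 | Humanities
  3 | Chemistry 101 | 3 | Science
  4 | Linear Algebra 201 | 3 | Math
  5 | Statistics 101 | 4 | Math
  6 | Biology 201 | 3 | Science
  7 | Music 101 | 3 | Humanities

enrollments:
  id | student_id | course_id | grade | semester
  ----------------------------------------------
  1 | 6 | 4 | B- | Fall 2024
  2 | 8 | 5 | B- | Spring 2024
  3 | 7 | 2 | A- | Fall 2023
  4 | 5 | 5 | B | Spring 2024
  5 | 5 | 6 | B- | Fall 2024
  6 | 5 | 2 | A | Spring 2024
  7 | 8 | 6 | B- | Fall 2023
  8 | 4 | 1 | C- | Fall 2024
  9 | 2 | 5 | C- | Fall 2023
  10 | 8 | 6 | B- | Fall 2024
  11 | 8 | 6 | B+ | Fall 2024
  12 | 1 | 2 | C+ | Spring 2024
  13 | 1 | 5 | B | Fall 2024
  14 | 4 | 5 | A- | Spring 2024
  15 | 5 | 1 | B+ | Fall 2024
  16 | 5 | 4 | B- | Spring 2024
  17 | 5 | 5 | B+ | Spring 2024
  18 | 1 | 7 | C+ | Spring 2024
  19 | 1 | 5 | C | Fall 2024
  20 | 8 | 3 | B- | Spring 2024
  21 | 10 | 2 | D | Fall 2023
SELECT c.id, p.name AS course, c.grade FROM enrollments c JOIN courses p ON c.course_id = p.id ORDER BY c.grade ASC

Execution result:
id | course | grade
6 | Economics 201 | A
3 | Economics 201 | A-
14 | Statistics 101 | A-
4 | Statistics 101 | B
13 | Statistics 101 | B
11 | Biology 201 | B+
15 | Physics 201 | B+
17 | Statistics 101 | B+
1 | Linear Algebra 201 | B-
2 | Statistics 101 | B-
5 | Biology 201 | B-
7 | Biology 201 | B-
10 | Biology 201 | B-
16 | Linear Algebra 201 | B-
20 | Chemistry 101 | B-
19 | Statistics 101 | C
12 | Economics 201 | C+
18 | Music 101 | C+
8 | Physics 201 | C-
9 | Statistics 101 | C-
21 | Economics 201 | D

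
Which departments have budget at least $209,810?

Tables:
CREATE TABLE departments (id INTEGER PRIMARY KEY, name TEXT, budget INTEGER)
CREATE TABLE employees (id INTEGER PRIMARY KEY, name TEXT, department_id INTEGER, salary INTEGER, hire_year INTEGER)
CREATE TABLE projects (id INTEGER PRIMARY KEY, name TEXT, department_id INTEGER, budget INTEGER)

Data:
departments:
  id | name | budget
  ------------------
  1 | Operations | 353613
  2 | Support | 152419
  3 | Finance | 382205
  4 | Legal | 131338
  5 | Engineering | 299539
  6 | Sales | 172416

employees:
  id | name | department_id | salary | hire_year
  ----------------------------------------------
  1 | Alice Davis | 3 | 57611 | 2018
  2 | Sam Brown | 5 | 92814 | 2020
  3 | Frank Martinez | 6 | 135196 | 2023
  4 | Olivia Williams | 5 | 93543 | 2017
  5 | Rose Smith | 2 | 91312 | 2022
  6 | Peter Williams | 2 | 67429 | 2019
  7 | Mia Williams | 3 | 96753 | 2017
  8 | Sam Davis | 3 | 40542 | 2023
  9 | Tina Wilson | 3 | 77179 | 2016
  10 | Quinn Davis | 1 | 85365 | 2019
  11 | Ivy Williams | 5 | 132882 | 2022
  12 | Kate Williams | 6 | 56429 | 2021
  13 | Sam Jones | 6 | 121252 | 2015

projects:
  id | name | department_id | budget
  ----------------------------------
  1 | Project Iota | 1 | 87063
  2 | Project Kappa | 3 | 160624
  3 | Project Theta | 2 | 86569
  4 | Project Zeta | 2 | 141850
SELECT name, budget FROM departments WHERE budget >= 209810

Execution result:
name | budget
Operations | 353613
Finance | 382205
Engineering | 299539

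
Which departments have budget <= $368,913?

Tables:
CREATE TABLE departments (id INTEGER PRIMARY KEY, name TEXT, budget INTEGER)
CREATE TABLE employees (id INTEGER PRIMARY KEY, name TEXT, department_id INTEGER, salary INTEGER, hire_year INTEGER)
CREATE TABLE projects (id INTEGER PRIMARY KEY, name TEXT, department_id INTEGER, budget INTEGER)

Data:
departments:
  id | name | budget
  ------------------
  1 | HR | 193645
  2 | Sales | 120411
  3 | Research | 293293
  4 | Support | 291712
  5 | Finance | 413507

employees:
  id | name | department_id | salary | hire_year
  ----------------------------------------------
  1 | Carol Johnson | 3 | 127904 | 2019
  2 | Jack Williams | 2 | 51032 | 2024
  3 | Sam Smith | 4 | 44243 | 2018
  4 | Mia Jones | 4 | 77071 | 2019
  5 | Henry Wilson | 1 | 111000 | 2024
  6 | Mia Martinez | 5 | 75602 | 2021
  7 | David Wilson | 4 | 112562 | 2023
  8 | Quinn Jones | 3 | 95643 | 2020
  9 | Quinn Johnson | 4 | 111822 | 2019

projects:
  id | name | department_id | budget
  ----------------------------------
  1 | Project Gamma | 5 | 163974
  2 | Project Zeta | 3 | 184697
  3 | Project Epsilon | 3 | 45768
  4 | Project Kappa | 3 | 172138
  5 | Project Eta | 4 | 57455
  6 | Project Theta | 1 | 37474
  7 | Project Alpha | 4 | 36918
SELECT name, budget FROM departments WHERE budget <= 368913

Execution result:
name | budget
HR | 193645
Sales | 120411
Research | 293293
Support | 291712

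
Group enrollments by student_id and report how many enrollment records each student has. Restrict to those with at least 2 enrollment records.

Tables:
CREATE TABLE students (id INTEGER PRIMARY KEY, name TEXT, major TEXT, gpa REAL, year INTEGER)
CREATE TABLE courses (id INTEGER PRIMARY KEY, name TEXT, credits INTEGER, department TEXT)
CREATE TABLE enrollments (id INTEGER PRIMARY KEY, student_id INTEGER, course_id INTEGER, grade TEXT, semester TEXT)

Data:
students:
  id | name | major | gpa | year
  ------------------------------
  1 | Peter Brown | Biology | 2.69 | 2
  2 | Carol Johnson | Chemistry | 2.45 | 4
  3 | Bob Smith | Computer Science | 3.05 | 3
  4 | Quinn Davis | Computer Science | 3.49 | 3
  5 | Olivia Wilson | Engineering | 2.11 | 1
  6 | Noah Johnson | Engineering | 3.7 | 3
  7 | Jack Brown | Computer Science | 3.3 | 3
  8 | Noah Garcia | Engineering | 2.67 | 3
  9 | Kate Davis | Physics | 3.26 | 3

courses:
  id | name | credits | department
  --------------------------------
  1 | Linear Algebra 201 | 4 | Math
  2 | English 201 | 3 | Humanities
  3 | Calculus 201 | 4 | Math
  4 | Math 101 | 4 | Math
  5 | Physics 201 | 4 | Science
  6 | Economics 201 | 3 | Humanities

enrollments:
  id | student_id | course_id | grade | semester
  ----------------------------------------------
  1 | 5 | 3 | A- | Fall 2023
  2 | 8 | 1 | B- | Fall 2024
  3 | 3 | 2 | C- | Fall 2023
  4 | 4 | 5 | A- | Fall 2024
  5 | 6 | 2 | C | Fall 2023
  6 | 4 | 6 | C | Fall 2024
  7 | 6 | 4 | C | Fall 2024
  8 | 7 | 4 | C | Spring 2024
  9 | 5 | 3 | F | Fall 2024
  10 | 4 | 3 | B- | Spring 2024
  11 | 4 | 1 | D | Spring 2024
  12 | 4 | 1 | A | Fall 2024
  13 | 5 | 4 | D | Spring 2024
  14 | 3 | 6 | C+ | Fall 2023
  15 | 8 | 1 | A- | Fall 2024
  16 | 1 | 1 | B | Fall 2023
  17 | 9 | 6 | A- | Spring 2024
SELECT student_id, COUNT(*) AS enrollment_count FROM enrollments GROUP BY student_id HAVING COUNT(*) >= 2

Execution result:
student_id | enrollment_count
3 | 2
4 | 5
5 | 3
6 | 2
8 | 2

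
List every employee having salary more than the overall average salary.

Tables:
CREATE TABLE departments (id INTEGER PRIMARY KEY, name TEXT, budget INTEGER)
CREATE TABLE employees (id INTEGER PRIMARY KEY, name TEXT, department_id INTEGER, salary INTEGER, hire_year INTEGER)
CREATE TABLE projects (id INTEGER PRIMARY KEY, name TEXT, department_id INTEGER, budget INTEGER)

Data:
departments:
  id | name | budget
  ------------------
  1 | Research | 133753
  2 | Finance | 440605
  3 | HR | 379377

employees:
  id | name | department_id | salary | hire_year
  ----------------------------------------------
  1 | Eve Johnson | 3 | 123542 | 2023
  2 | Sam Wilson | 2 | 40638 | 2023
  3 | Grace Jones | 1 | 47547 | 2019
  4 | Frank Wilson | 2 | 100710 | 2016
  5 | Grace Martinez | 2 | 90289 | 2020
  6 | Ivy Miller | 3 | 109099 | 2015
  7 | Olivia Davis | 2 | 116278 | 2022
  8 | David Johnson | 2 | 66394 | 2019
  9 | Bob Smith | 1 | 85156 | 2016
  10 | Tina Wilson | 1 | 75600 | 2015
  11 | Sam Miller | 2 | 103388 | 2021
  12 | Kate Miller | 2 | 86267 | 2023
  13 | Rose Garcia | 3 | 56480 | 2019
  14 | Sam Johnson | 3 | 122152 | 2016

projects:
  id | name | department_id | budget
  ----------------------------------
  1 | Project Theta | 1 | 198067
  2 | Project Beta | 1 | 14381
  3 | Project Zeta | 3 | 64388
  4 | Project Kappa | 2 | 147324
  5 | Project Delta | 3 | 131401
SELECT name, salary FROM employees WHERE salary > (SELECT AVG(salary) FROM employees)

Execution result:
name | salary
Eve Johnson | 123542
Frank Wilson | 100710
Grace Martinez | 90289
Ivy Miller | 109099
Olivia Davis | 116278
Sam Miller | 103388
Sam Johnson | 122152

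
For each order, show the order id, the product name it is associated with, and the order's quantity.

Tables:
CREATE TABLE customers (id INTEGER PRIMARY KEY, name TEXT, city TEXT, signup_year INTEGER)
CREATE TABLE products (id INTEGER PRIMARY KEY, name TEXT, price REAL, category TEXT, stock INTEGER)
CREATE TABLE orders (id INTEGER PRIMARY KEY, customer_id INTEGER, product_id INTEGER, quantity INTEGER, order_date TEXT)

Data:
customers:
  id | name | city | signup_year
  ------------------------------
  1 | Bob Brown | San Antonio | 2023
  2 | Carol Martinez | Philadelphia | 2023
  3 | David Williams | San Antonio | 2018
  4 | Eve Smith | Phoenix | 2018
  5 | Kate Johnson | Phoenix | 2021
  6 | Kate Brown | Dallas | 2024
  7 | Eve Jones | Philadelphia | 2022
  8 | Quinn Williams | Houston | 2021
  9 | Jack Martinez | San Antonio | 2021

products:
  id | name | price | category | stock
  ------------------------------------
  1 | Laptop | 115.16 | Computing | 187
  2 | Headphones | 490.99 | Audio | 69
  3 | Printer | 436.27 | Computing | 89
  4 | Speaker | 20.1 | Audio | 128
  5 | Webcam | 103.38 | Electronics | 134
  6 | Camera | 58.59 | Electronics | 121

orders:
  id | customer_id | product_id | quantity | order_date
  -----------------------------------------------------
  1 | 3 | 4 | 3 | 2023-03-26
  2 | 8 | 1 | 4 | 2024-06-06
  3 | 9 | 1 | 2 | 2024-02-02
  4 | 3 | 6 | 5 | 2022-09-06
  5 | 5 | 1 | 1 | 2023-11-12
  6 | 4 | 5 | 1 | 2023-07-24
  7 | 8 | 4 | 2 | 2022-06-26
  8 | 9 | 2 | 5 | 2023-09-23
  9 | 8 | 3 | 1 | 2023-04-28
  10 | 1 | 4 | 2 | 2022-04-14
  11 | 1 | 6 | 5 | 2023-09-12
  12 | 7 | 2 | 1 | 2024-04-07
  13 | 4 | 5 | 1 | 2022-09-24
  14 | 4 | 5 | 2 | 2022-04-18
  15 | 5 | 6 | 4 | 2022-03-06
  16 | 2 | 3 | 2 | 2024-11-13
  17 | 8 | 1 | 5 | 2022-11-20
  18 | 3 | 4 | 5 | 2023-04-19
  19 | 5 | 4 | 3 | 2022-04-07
SELECT c.id, p.name AS product, c.quantity FROM orders c JOIN products p ON c.product_id = p.id

Execution result:
id | product | quantity
1 | Speaker | 3
2 | Laptop | 4
3 | Laptop | 2
4 | Camera | 5
5 | Laptop | 1
6 | Webcam | 1
7 | Speaker | 2
8 | Headphones | 5
9 | Printer | 1
10 | Speaker | 2
11 | Camera | 5
12 | Headphones | 1
13 | Webcam | 1
14 | Webcam | 2
15 | Camera | 4
16 | Printer | 2
17 | Laptop | 5
18 | Speaker | 5
19 | Speaker | 3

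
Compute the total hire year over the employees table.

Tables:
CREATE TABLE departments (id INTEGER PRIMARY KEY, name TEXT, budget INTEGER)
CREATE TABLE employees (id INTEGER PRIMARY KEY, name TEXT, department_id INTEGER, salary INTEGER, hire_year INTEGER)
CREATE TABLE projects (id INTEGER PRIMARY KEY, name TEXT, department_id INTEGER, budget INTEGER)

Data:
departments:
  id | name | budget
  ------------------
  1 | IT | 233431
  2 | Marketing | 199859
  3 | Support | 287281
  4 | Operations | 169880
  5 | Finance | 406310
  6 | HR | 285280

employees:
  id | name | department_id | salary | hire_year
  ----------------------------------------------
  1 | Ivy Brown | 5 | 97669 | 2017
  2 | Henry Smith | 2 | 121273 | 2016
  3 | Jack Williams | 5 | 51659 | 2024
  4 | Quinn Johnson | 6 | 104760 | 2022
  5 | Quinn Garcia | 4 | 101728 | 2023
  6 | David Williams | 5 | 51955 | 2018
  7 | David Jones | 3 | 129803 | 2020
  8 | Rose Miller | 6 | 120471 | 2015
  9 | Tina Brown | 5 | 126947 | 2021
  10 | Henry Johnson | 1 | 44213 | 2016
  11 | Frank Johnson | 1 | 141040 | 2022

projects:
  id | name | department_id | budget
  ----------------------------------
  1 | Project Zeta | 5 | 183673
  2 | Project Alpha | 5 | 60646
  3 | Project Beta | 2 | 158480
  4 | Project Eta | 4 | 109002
SELECT SUM(hire_year) FROM employees

Execution result:
22214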